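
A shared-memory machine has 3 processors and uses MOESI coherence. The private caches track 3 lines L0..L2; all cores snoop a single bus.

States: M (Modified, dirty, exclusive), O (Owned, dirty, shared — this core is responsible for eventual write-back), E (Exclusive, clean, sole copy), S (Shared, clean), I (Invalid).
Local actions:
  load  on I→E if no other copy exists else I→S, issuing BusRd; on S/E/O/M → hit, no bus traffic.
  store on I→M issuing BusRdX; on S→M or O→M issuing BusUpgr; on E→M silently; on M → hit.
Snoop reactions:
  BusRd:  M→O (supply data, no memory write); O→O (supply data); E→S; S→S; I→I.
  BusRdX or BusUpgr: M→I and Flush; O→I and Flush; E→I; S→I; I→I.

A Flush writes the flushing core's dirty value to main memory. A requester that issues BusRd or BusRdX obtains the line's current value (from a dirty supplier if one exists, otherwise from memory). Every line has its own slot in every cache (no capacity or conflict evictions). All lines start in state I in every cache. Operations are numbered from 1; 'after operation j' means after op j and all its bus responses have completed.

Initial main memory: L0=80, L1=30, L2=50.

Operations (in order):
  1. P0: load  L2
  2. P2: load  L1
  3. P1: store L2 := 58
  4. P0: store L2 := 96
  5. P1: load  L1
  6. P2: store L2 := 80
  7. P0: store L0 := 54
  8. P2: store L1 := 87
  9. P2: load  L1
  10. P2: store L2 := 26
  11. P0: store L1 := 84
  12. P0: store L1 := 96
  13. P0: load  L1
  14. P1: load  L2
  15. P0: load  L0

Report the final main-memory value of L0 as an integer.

1. P0: load  L2  bus=[BusRd]  L2: P0=E P1=I P2=I  mem[L2]=50
2. P2: load  L1  bus=[BusRd]  L1: P0=I P1=I P2=E  mem[L1]=30
3. P1: store L2 := 58  bus=[BusRdX]  L2: P0=I P1=M P2=I  mem[L2]=50
4. P0: store L2 := 96  bus=[BusRdX,Flush]  L2: P0=M P1=I P2=I  mem[L2]=58
5. P1: load  L1  bus=[BusRd]  L1: P0=I P1=S P2=S  mem[L1]=30
6. P2: store L2 := 80  bus=[BusRdX,Flush]  L2: P0=I P1=I P2=M  mem[L2]=96
7. P0: store L0 := 54  bus=[BusRdX]  L0: P0=M P1=I P2=I  mem[L0]=80
8. P2: store L1 := 87  bus=[BusUpgr]  L1: P0=I P1=I P2=M  mem[L1]=30
9. P2: load  L1  bus=[-]  L1: P0=I P1=I P2=M  mem[L1]=30
10. P2: store L2 := 26  bus=[-]  L2: P0=I P1=I P2=M  mem[L2]=96
11. P0: store L1 := 84  bus=[BusRdX,Flush]  L1: P0=M P1=I P2=I  mem[L1]=87
12. P0: store L1 := 96  bus=[-]  L1: P0=M P1=I P2=I  mem[L1]=87
13. P0: load  L1  bus=[-]  L1: P0=M P1=I P2=I  mem[L1]=87
14. P1: load  L2  bus=[BusRd]  L2: P0=I P1=S P2=O  mem[L2]=96
15. P0: load  L0  bus=[-]  L0: P0=M P1=I P2=I  mem[L0]=80

memory[L0] = 80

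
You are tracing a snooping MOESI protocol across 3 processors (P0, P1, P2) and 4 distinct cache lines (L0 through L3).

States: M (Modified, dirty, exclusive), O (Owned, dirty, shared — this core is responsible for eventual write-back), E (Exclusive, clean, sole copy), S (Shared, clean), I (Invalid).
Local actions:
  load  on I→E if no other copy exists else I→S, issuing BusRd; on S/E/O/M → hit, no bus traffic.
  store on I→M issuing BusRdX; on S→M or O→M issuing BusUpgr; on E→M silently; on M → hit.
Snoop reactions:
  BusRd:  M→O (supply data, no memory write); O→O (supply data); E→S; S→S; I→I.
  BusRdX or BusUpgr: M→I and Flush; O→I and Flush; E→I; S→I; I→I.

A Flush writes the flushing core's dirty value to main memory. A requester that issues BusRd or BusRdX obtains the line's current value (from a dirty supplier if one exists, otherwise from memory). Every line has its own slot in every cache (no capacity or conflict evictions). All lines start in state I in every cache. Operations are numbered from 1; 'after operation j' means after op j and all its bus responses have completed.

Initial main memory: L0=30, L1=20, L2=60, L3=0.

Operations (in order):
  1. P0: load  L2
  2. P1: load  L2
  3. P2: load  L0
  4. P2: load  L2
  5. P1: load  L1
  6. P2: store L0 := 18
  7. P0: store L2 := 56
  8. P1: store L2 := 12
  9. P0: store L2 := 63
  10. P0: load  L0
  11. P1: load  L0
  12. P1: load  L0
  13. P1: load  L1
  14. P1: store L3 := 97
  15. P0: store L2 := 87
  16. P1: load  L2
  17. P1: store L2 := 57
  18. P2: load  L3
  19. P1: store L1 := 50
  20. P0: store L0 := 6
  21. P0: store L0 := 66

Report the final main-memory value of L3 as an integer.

memory[L3] = 0

1. P0: load  L2  bus=[BusRd]  L2: P0=E P1=I P2=I  mem[L2]=60
2. P1: load  L2  bus=[BusRd]  L2: P0=S P1=S P2=I  mem[L2]=60
3. P2: load  L0  bus=[BusRd]  L0: P0=I P1=I P2=E  mem[L0]=30
4. P2: load  L2  bus=[BusRd]  L2: P0=S P1=S P2=S  mem[L2]=60
5. P1: load  L1  bus=[BusRd]  L1: P0=I P1=E P2=I  mem[L1]=20
6. P2: store L0 := 18  bus=[-]  L0: P0=I P1=I P2=M  mem[L0]=30
7. P0: store L2 := 56  bus=[BusUpgr]  L2: P0=M P1=I P2=I  mem[L2]=60
8. P1: store L2 := 12  bus=[BusRdX,Flush]  L2: P0=I P1=M P2=I  mem[L2]=56
9. P0: store L2 := 63  bus=[BusRdX,Flush]  L2: P0=M P1=I P2=I  mem[L2]=12
10. P0: load  L0  bus=[BusRd]  L0: P0=S P1=I P2=O  mem[L0]=30
11. P1: load  L0  bus=[BusRd]  L0: P0=S P1=S P2=O  mem[L0]=30
12. P1: load  L0  bus=[-]  L0: P0=S P1=S P2=O  mem[L0]=30
13. P1: load  L1  bus=[-]  L1: P0=I P1=E P2=I  mem[L1]=20
14. P1: store L3 := 97  bus=[BusRdX]  L3: P0=I P1=M P2=I  mem[L3]=0
15. P0: store L2 := 87  bus=[-]  L2: P0=M P1=I P2=I  mem[L2]=12
16. P1: load  L2  bus=[BusRd]  L2: P0=O P1=S P2=I  mem[L2]=12
17. P1: store L2 := 57  bus=[BusUpgr,Flush]  L2: P0=I P1=M P2=I  mem[L2]=87
18. P2: load  L3  bus=[BusRd]  L3: P0=I P1=O P2=S  mem[L3]=0
19. P1: store L1 := 50  bus=[-]  L1: P0=I P1=M P2=I  mem[L1]=20
20. P0: store L0 := 6  bus=[BusUpgr,Flush]  L0: P0=M P1=I P2=I  mem[L0]=18
21. P0: store L0 := 66  bus=[-]  L0: P0=M P1=I P2=I  mem[L0]=18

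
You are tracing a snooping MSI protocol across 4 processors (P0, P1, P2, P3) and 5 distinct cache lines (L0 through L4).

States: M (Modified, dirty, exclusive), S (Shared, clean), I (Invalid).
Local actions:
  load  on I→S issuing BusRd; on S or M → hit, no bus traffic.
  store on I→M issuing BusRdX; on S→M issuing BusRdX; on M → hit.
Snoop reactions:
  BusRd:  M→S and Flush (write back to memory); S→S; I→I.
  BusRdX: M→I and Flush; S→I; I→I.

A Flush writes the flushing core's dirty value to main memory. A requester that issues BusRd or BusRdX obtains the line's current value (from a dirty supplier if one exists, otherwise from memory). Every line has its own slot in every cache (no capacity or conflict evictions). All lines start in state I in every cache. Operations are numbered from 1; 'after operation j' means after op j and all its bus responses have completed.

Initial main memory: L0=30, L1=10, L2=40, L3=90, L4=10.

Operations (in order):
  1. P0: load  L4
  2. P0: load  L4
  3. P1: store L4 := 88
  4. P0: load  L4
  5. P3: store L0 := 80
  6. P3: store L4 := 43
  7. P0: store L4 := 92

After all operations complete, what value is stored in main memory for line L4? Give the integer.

memory[L4] = 43

[1] P0: load  L4 | P0:S(10), P1:I, P2:I, P3:I | bus: BusRd
[2] P0: load  L4 | P0:S(10), P1:I, P2:I, P3:I | bus: none
[3] P1: store L4 := 88 | P0:I, P1:M(88), P2:I, P3:I | bus: BusRdX
[4] P0: load  L4 | P0:S(88), P1:S(88), P2:I, P3:I | bus: BusRd,Flush
[5] P3: store L0 := 80 | P0:I, P1:I, P2:I, P3:M(80) | bus: BusRdX
[6] P3: store L4 := 43 | P0:I, P1:I, P2:I, P3:M(43) | bus: BusRdX
[7] P0: store L4 := 92 | P0:M(92), P1:I, P2:I, P3:I | bus: BusRdX,Flush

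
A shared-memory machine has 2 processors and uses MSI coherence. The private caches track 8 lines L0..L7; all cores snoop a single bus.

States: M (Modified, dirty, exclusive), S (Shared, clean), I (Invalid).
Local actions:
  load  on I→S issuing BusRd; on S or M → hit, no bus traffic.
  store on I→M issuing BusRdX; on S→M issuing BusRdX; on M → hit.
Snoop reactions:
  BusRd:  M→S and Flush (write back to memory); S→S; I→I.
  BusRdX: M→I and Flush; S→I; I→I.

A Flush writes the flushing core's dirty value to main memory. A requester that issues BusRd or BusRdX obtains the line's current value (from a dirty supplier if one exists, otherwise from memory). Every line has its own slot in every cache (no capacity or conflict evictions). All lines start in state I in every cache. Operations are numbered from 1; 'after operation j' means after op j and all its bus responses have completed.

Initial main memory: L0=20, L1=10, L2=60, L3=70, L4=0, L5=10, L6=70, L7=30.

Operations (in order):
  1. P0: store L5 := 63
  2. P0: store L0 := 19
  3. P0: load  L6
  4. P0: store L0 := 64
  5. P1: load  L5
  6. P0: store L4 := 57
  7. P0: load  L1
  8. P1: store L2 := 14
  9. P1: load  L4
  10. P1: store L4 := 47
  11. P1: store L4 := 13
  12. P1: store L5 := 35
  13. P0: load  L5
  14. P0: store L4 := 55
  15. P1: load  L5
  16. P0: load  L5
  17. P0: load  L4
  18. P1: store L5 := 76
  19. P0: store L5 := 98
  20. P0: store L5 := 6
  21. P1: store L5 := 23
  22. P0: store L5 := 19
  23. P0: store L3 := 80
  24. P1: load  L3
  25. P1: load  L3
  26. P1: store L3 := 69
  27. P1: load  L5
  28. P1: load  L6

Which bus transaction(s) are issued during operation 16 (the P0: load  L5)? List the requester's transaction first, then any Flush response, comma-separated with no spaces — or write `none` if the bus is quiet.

[1] P0: store L5 := 63 | P0:M(63), P1:I | bus: BusRdX
[2] P0: store L0 := 19 | P0:M(19), P1:I | bus: BusRdX
[3] P0: load  L6 | P0:S(70), P1:I | bus: BusRd
[4] P0: store L0 := 64 | P0:M(64), P1:I | bus: none
[5] P1: load  L5 | P0:S(63), P1:S(63) | bus: BusRd,Flush
[6] P0: store L4 := 57 | P0:M(57), P1:I | bus: BusRdX
[7] P0: load  L1 | P0:S(10), P1:I | bus: BusRd
[8] P1: store L2 := 14 | P0:I, P1:M(14) | bus: BusRdX
[9] P1: load  L4 | P0:S(57), P1:S(57) | bus: BusRd,Flush
[10] P1: store L4 := 47 | P0:I, P1:M(47) | bus: BusRdX
[11] P1: store L4 := 13 | P0:I, P1:M(13) | bus: none
[12] P1: store L5 := 35 | P0:I, P1:M(35) | bus: BusRdX
[13] P0: load  L5 | P0:S(35), P1:S(35) | bus: BusRd,Flush
[14] P0: store L4 := 55 | P0:M(55), P1:I | bus: BusRdX,Flush
[15] P1: load  L5 | P0:S(35), P1:S(35) | bus: none
[16] P0: load  L5 | P0:S(35), P1:S(35) | bus: none
[17] P0: load  L4 | P0:M(55), P1:I | bus: none
[18] P1: store L5 := 76 | P0:I, P1:M(76) | bus: BusRdX
[19] P0: store L5 := 98 | P0:M(98), P1:I | bus: BusRdX,Flush
[20] P0: store L5 := 6 | P0:M(6), P1:I | bus: none
[21] P1: store L5 := 23 | P0:I, P1:M(23) | bus: BusRdX,Flush
[22] P0: store L5 := 19 | P0:M(19), P1:I | bus: BusRdX,Flush
[23] P0: store L3 := 80 | P0:M(80), P1:I | bus: BusRdX
[24] P1: load  L3 | P0:S(80), P1:S(80) | bus: BusRd,Flush
[25] P1: load  L3 | P0:S(80), P1:S(80) | bus: none
[26] P1: store L3 := 69 | P0:I, P1:M(69) | bus: BusRdX
[27] P1: load  L5 | P0:S(19), P1:S(19) | bus: BusRd,Flush
[28] P1: load  L6 | P0:S(70), P1:S(70) | bus: BusRd

bus = none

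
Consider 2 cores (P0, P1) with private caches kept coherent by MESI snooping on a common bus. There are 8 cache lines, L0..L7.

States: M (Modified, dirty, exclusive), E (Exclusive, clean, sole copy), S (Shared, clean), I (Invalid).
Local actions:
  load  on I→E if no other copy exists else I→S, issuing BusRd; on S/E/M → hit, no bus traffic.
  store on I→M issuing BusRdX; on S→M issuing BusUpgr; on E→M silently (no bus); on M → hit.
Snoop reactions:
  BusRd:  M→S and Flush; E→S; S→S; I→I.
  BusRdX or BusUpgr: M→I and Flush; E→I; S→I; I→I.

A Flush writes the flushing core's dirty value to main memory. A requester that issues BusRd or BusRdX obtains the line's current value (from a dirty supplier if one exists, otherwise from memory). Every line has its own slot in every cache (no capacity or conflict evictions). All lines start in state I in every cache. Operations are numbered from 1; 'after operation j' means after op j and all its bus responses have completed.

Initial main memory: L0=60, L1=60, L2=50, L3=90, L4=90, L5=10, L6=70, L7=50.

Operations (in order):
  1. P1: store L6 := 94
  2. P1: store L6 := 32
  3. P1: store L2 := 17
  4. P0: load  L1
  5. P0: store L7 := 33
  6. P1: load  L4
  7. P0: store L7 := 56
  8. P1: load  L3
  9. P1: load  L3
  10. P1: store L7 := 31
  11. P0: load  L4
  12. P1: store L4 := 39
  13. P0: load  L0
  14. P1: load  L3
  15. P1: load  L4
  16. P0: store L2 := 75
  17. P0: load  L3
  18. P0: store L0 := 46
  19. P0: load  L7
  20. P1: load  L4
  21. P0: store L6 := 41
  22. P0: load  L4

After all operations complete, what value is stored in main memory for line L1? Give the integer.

[1] P1: store L6 := 94 | P0:I, P1:M(94) | bus: BusRdX
[2] P1: store L6 := 32 | P0:I, P1:M(32) | bus: none
[3] P1: store L2 := 17 | P0:I, P1:M(17) | bus: BusRdX
[4] P0: load  L1 | P0:E(60), P1:I | bus: BusRd
[5] P0: store L7 := 33 | P0:M(33), P1:I | bus: BusRdX
[6] P1: load  L4 | P0:I, P1:E(90) | bus: BusRd
[7] P0: store L7 := 56 | P0:M(56), P1:I | bus: none
[8] P1: load  L3 | P0:I, P1:E(90) | bus: BusRd
[9] P1: load  L3 | P0:I, P1:E(90) | bus: none
[10] P1: store L7 := 31 | P0:I, P1:M(31) | bus: BusRdX,Flush
[11] P0: load  L4 | P0:S(90), P1:S(90) | bus: BusRd
[12] P1: store L4 := 39 | P0:I, P1:M(39) | bus: BusUpgr
[13] P0: load  L0 | P0:E(60), P1:I | bus: BusRd
[14] P1: load  L3 | P0:I, P1:E(90) | bus: none
[15] P1: load  L4 | P0:I, P1:M(39) | bus: none
[16] P0: store L2 := 75 | P0:M(75), P1:I | bus: BusRdX,Flush
[17] P0: load  L3 | P0:S(90), P1:S(90) | bus: BusRd
[18] P0: store L0 := 46 | P0:M(46), P1:I | bus: none
[19] P0: load  L7 | P0:S(31), P1:S(31) | bus: BusRd,Flush
[20] P1: load  L4 | P0:I, P1:M(39) | bus: none
[21] P0: store L6 := 41 | P0:M(41), P1:I | bus: BusRdX,Flush
[22] P0: load  L4 | P0:S(39), P1:S(39) | bus: BusRd,Flush

memory[L1] = 60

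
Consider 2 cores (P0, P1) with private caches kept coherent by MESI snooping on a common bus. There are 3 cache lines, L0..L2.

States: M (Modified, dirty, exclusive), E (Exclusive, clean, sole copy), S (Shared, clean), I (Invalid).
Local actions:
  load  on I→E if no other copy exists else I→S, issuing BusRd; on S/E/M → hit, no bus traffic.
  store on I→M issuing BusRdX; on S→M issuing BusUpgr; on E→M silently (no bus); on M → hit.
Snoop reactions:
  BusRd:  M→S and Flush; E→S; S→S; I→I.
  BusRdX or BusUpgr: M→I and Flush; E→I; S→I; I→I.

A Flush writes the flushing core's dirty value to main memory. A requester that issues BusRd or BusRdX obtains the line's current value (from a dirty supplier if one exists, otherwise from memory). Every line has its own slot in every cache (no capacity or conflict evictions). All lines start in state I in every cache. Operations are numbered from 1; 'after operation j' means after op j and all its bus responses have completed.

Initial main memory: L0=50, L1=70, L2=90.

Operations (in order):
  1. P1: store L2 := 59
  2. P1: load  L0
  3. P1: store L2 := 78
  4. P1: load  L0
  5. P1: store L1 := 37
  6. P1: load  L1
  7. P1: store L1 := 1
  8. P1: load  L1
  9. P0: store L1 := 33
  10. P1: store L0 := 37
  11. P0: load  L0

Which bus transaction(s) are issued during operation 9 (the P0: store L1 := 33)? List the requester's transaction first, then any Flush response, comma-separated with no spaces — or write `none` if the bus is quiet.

bus = BusRdX,Flush

  op1 P1: store L2 := 59 → I/M on L2; bus BusRdX; mem=90
  op2 P1: load  L0 → I/E on L0; bus BusRd; mem=50
  op3 P1: store L2 := 78 → I/M on L2; bus (none); mem=90
  op4 P1: load  L0 → I/E on L0; bus (none); mem=50
  op5 P1: store L1 := 37 → I/M on L1; bus BusRdX; mem=70
  op6 P1: load  L1 → I/M on L1; bus (none); mem=70
  op7 P1: store L1 := 1 → I/M on L1; bus (none); mem=70
  op8 P1: load  L1 → I/M on L1; bus (none); mem=70
  op9 P0: store L1 := 33 → M/I on L1; bus BusRdX Flush; mem=1
  op10 P1: store L0 := 37 → I/M on L0; bus (none); mem=50
  op11 P0: load  L0 → S/S on L0; bus BusRd Flush; mem=37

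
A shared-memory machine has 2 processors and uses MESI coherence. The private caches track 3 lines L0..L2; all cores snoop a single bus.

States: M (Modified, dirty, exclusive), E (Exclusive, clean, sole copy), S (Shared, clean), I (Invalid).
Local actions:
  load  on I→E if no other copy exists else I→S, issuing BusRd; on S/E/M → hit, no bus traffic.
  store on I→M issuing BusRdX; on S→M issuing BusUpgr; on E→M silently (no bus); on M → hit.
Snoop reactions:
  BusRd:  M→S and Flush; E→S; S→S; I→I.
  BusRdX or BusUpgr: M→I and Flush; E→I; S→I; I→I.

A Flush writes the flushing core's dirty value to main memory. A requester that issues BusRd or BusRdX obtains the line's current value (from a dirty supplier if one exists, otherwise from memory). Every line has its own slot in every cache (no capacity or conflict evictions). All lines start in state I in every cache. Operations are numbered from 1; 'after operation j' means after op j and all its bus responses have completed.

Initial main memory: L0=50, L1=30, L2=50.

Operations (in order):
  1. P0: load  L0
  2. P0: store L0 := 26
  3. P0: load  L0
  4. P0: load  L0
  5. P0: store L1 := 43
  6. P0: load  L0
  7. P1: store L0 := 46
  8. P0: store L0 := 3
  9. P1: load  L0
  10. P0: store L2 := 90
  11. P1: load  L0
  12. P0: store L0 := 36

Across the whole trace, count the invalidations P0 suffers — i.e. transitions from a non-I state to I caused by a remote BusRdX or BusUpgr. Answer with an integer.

  op1 P0: load  L0 → E/I on L0; bus BusRd; mem=50
  op2 P0: store L0 := 26 → M/I on L0; bus (none); mem=50
  op3 P0: load  L0 → M/I on L0; bus (none); mem=50
  op4 P0: load  L0 → M/I on L0; bus (none); mem=50
  op5 P0: store L1 := 43 → M/I on L1; bus BusRdX; mem=30
  op6 P0: load  L0 → M/I on L0; bus (none); mem=50
  op7 P1: store L0 := 46 → I/M on L0; bus BusRdX Flush; mem=26
  op8 P0: store L0 := 3 → M/I on L0; bus BusRdX Flush; mem=46
  op9 P1: load  L0 → S/S on L0; bus BusRd Flush; mem=3
  op10 P0: store L2 := 90 → M/I on L2; bus BusRdX; mem=50
  op11 P1: load  L0 → S/S on L0; bus (none); mem=3
  op12 P0: store L0 := 36 → M/I on L0; bus BusUpgr; mem=3

invalidations = 1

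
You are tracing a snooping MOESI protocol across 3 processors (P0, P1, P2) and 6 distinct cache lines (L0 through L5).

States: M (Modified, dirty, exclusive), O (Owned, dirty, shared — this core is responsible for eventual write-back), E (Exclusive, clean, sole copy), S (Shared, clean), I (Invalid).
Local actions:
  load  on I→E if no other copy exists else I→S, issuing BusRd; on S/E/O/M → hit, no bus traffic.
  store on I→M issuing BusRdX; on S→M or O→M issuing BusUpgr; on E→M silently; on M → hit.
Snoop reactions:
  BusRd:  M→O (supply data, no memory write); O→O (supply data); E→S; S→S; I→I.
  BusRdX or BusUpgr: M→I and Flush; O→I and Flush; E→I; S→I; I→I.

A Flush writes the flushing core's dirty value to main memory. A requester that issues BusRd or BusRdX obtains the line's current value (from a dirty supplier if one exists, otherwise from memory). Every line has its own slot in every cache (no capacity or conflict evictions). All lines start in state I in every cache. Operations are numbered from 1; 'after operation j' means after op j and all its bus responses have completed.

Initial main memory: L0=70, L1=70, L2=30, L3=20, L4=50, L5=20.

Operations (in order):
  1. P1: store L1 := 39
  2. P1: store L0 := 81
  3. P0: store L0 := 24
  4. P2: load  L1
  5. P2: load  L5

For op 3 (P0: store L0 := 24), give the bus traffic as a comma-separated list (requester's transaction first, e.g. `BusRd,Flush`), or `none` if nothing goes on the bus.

bus = BusRdX,Flush

step 1: P1: store L1 := 39  ⟶  IMI  (L1)  txn=BusRdX  M[L1]=70
step 2: P1: store L0 := 81  ⟶  IMI  (L0)  txn=BusRdX  M[L0]=70
step 3: P0: store L0 := 24  ⟶  MII  (L0)  txn=BusRdX+Flush  M[L0]=81
step 4: P2: load  L1  ⟶  IOS  (L1)  txn=BusRd  M[L1]=70
step 5: P2: load  L5  ⟶  IIE  (L5)  txn=BusRd  M[L5]=20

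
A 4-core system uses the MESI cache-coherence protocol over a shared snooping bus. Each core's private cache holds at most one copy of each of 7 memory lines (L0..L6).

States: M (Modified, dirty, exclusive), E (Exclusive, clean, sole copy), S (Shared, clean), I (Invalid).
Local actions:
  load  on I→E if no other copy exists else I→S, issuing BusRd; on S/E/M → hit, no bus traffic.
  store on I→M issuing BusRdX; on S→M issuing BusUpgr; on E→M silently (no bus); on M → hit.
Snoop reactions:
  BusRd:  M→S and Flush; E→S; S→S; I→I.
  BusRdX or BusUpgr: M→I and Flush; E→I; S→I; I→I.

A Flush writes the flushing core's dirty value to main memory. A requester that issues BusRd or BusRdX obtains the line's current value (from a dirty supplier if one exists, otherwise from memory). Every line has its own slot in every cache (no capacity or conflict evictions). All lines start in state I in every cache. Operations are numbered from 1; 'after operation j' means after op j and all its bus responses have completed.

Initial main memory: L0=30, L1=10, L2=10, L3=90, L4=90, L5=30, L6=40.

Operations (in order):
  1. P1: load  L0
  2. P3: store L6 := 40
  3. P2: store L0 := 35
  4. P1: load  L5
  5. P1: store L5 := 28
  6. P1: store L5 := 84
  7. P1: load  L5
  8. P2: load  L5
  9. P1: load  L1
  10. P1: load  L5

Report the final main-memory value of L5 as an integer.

step 1: P1: load  L0  ⟶  IEII  (L0)  txn=BusRd  M[L0]=30
step 2: P3: store L6 := 40  ⟶  IIIM  (L6)  txn=BusRdX  M[L6]=40
step 3: P2: store L0 := 35  ⟶  IIMI  (L0)  txn=BusRdX  M[L0]=30
step 4: P1: load  L5  ⟶  IEII  (L5)  txn=BusRd  M[L5]=30
step 5: P1: store L5 := 28  ⟶  IMII  (L5)  txn=∅  M[L5]=30
step 6: P1: store L5 := 84  ⟶  IMII  (L5)  txn=∅  M[L5]=30
step 7: P1: load  L5  ⟶  IMII  (L5)  txn=∅  M[L5]=30
step 8: P2: load  L5  ⟶  ISSI  (L5)  txn=BusRd+Flush  M[L5]=84
step 9: P1: load  L1  ⟶  IEII  (L1)  txn=BusRd  M[L1]=10
step 10: P1: load  L5  ⟶  ISSI  (L5)  txn=∅  M[L5]=84

memory[L5] = 84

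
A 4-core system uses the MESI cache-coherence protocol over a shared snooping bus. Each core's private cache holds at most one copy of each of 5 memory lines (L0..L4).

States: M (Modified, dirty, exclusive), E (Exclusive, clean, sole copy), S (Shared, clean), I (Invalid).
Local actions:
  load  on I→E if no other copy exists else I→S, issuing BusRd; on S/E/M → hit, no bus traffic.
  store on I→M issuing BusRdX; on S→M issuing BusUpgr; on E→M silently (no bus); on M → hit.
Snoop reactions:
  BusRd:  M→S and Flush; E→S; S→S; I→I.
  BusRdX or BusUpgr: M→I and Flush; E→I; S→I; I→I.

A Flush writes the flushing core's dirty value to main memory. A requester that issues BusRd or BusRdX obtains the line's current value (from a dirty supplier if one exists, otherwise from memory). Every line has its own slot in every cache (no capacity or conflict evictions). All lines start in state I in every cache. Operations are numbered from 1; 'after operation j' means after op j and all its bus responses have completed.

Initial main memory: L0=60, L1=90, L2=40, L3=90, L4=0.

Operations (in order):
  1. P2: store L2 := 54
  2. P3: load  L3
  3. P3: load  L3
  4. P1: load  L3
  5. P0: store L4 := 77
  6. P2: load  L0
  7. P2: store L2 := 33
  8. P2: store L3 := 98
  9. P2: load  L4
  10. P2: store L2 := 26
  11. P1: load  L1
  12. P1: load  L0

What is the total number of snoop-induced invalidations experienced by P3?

invalidations = 1

step 1: P2: store L2 := 54  ⟶  IIMI  (L2)  txn=BusRdX  M[L2]=40
step 2: P3: load  L3  ⟶  IIIE  (L3)  txn=BusRd  M[L3]=90
step 3: P3: load  L3  ⟶  IIIE  (L3)  txn=∅  M[L3]=90
step 4: P1: load  L3  ⟶  ISIS  (L3)  txn=BusRd  M[L3]=90
step 5: P0: store L4 := 77  ⟶  MIII  (L4)  txn=BusRdX  M[L4]=0
step 6: P2: load  L0  ⟶  IIEI  (L0)  txn=BusRd  M[L0]=60
step 7: P2: store L2 := 33  ⟶  IIMI  (L2)  txn=∅  M[L2]=40
step 8: P2: store L3 := 98  ⟶  IIMI  (L3)  txn=BusRdX  M[L3]=90
step 9: P2: load  L4  ⟶  SISI  (L4)  txn=BusRd+Flush  M[L4]=77
step 10: P2: store L2 := 26  ⟶  IIMI  (L2)  txn=∅  M[L2]=40
step 11: P1: load  L1  ⟶  IEII  (L1)  txn=BusRd  M[L1]=90
step 12: P1: load  L0  ⟶  ISSI  (L0)  txn=BusRd  M[L0]=60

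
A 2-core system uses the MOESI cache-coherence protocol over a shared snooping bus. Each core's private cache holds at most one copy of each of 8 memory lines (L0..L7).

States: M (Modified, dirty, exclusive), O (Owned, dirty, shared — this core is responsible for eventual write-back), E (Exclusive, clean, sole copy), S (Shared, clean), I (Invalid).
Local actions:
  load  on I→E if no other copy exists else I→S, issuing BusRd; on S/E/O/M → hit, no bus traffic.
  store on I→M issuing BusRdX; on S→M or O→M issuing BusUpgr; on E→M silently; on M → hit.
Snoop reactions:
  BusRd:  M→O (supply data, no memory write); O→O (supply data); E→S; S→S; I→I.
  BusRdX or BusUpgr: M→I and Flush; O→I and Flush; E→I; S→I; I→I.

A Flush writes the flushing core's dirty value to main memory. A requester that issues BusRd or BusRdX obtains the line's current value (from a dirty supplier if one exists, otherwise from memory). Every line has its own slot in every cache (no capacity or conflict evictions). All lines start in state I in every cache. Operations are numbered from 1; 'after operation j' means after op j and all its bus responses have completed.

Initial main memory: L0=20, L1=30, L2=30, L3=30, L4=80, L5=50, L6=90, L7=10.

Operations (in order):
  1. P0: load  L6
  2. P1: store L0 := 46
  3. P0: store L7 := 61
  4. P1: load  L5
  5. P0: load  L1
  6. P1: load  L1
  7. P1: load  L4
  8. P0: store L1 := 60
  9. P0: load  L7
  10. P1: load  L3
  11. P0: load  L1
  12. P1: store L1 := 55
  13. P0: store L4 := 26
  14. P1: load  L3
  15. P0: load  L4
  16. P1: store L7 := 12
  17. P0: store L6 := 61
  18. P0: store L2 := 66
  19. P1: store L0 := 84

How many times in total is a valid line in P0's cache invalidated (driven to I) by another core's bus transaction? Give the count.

step 1: P0: load  L6  ⟶  EI  (L6)  txn=BusRd  M[L6]=90
step 2: P1: store L0 := 46  ⟶  IM  (L0)  txn=BusRdX  M[L0]=20
step 3: P0: store L7 := 61  ⟶  MI  (L7)  txn=BusRdX  M[L7]=10
step 4: P1: load  L5  ⟶  IE  (L5)  txn=BusRd  M[L5]=50
step 5: P0: load  L1  ⟶  EI  (L1)  txn=BusRd  M[L1]=30
step 6: P1: load  L1  ⟶  SS  (L1)  txn=BusRd  M[L1]=30
step 7: P1: load  L4  ⟶  IE  (L4)  txn=BusRd  M[L4]=80
step 8: P0: store L1 := 60  ⟶  MI  (L1)  txn=BusUpgr  M[L1]=30
step 9: P0: load  L7  ⟶  MI  (L7)  txn=∅  M[L7]=10
step 10: P1: load  L3  ⟶  IE  (L3)  txn=BusRd  M[L3]=30
step 11: P0: load  L1  ⟶  MI  (L1)  txn=∅  M[L1]=30
step 12: P1: store L1 := 55  ⟶  IM  (L1)  txn=BusRdX+Flush  M[L1]=60
step 13: P0: store L4 := 26  ⟶  MI  (L4)  txn=BusRdX  M[L4]=80
step 14: P1: load  L3  ⟶  IE  (L3)  txn=∅  M[L3]=30
step 15: P0: load  L4  ⟶  MI  (L4)  txn=∅  M[L4]=80
step 16: P1: store L7 := 12  ⟶  IM  (L7)  txn=BusRdX+Flush  M[L7]=61
step 17: P0: store L6 := 61  ⟶  MI  (L6)  txn=∅  M[L6]=90
step 18: P0: store L2 := 66  ⟶  MI  (L2)  txn=BusRdX  M[L2]=30
step 19: P1: store L0 := 84  ⟶  IM  (L0)  txn=∅  M[L0]=20

invalidations = 2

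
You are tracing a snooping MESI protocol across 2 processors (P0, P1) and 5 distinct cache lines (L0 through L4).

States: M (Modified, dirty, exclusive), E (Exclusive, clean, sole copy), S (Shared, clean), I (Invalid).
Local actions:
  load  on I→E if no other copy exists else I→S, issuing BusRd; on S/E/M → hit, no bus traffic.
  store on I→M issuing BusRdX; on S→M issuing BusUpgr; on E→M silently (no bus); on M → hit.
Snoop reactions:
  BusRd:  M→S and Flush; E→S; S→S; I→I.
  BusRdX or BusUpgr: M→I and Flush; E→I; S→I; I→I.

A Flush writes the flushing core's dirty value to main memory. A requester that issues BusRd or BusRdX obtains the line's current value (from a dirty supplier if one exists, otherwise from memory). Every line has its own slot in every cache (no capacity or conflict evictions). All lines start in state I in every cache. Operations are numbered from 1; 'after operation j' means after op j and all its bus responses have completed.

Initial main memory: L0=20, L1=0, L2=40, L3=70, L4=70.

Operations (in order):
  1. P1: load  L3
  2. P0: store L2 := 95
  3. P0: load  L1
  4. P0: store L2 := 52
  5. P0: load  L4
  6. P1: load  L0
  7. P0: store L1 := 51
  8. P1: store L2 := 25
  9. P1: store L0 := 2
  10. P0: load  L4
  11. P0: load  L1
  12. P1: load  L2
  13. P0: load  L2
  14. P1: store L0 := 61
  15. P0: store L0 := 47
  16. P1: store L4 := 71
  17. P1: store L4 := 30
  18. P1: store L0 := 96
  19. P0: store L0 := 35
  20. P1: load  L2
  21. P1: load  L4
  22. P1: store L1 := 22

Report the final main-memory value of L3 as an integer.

1. P1: load  L3  bus=[BusRd]  L3: P0=I P1=E  mem[L3]=70
2. P0: store L2 := 95  bus=[BusRdX]  L2: P0=M P1=I  mem[L2]=40
3. P0: load  L1  bus=[BusRd]  L1: P0=E P1=I  mem[L1]=0
4. P0: store L2 := 52  bus=[-]  L2: P0=M P1=I  mem[L2]=40
5. P0: load  L4  bus=[BusRd]  L4: P0=E P1=I  mem[L4]=70
6. P1: load  L0  bus=[BusRd]  L0: P0=I P1=E  mem[L0]=20
7. P0: store L1 := 51  bus=[-]  L1: P0=M P1=I  mem[L1]=0
8. P1: store L2 := 25  bus=[BusRdX,Flush]  L2: P0=I P1=M  mem[L2]=52
9. P1: store L0 := 2  bus=[-]  L0: P0=I P1=M  mem[L0]=20
10. P0: load  L4  bus=[-]  L4: P0=E P1=I  mem[L4]=70
11. P0: load  L1  bus=[-]  L1: P0=M P1=I  mem[L1]=0
12. P1: load  L2  bus=[-]  L2: P0=I P1=M  mem[L2]=52
13. P0: load  L2  bus=[BusRd,Flush]  L2: P0=S P1=S  mem[L2]=25
14. P1: store L0 := 61  bus=[-]  L0: P0=I P1=M  mem[L0]=20
15. P0: store L0 := 47  bus=[BusRdX,Flush]  L0: P0=M P1=I  mem[L0]=61
16. P1: store L4 := 71  bus=[BusRdX]  L4: P0=I P1=M  mem[L4]=70
17. P1: store L4 := 30  bus=[-]  L4: P0=I P1=M  mem[L4]=70
18. P1: store L0 := 96  bus=[BusRdX,Flush]  L0: P0=I P1=M  mem[L0]=47
19. P0: store L0 := 35  bus=[BusRdX,Flush]  L0: P0=M P1=I  mem[L0]=96
20. P1: load  L2  bus=[-]  L2: P0=S P1=S  mem[L2]=25
21. P1: load  L4  bus=[-]  L4: P0=I P1=M  mem[L4]=70
22. P1: store L1 := 22  bus=[BusRdX,Flush]  L1: P0=I P1=M  mem[L1]=51

memory[L3] = 70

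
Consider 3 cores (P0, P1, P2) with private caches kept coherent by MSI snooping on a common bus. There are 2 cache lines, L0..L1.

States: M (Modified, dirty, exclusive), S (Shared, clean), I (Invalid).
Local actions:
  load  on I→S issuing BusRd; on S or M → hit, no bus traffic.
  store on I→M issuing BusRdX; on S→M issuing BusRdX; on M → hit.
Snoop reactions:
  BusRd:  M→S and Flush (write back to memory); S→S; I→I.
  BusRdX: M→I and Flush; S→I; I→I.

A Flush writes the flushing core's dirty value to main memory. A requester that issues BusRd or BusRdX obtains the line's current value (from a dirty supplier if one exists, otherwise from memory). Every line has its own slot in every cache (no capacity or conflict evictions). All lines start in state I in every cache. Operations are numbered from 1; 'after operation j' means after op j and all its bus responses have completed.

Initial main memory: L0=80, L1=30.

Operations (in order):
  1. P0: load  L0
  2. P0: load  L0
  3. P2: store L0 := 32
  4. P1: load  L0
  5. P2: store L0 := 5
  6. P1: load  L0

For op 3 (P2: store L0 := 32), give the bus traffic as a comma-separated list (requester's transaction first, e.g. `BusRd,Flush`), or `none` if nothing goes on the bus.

[1] P0: load  L0 | P0:S(80), P1:I, P2:I | bus: BusRd
[2] P0: load  L0 | P0:S(80), P1:I, P2:I | bus: none
[3] P2: store L0 := 32 | P0:I, P1:I, P2:M(32) | bus: BusRdX
[4] P1: load  L0 | P0:I, P1:S(32), P2:S(32) | bus: BusRd,Flush
[5] P2: store L0 := 5 | P0:I, P1:I, P2:M(5) | bus: BusRdX
[6] P1: load  L0 | P0:I, P1:S(5), P2:S(5) | bus: BusRd,Flush

bus = BusRdX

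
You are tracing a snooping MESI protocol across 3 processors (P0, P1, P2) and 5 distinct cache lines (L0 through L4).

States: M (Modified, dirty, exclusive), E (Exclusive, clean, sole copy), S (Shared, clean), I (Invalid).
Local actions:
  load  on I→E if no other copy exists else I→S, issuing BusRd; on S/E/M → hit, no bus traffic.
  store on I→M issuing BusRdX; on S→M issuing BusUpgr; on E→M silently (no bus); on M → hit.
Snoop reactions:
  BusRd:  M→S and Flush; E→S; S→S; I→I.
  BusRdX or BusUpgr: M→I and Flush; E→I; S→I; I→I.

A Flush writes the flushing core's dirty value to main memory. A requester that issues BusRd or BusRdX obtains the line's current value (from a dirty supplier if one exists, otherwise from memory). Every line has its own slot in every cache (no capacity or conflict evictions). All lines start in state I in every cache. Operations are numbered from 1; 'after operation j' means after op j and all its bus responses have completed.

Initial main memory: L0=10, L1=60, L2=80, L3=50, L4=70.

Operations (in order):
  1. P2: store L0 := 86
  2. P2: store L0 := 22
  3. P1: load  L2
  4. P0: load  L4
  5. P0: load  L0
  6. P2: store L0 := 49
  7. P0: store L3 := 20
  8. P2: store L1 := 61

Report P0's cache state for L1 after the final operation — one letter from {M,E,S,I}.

state = I

  op1 P2: store L0 := 86 → I/I/M on L0; bus BusRdX; mem=10
  op2 P2: store L0 := 22 → I/I/M on L0; bus (none); mem=10
  op3 P1: load  L2 → I/E/I on L2; bus BusRd; mem=80
  op4 P0: load  L4 → E/I/I on L4; bus BusRd; mem=70
  op5 P0: load  L0 → S/I/S on L0; bus BusRd Flush; mem=22
  op6 P2: store L0 := 49 → I/I/M on L0; bus BusUpgr; mem=22
  op7 P0: store L3 := 20 → M/I/I on L3; bus BusRdX; mem=50
  op8 P2: store L1 := 61 → I/I/M on L1; bus BusRdX; mem=60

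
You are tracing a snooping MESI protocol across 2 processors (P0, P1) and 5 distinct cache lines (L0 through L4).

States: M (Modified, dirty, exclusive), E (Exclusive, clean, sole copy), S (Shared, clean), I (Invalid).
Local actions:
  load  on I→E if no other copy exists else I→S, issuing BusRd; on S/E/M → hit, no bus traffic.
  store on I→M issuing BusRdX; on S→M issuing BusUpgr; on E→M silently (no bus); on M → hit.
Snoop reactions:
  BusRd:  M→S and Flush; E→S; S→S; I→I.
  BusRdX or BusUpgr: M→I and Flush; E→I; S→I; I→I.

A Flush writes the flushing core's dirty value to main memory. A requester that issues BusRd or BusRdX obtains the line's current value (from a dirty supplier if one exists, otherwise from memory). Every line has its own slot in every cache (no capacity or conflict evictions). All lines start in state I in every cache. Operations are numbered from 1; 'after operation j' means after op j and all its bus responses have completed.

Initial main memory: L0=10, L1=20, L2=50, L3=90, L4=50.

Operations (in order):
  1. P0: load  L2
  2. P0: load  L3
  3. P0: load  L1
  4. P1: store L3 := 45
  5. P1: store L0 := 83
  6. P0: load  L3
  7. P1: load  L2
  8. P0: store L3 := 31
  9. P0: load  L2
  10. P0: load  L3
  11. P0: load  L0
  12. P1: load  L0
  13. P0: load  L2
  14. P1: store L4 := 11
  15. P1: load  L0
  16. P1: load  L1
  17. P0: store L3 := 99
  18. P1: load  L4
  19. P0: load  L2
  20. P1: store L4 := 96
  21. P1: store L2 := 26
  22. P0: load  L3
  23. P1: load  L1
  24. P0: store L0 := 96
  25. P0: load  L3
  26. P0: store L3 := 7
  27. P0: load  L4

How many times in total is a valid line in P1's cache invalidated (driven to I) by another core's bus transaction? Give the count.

step 1: P0: load  L2  ⟶  EI  (L2)  txn=BusRd  M[L2]=50
step 2: P0: load  L3  ⟶  EI  (L3)  txn=BusRd  M[L3]=90
step 3: P0: load  L1  ⟶  EI  (L1)  txn=BusRd  M[L1]=20
step 4: P1: store L3 := 45  ⟶  IM  (L3)  txn=BusRdX  M[L3]=90
step 5: P1: store L0 := 83  ⟶  IM  (L0)  txn=BusRdX  M[L0]=10
step 6: P0: load  L3  ⟶  SS  (L3)  txn=BusRd+Flush  M[L3]=45
step 7: P1: load  L2  ⟶  SS  (L2)  txn=BusRd  M[L2]=50
step 8: P0: store L3 := 31  ⟶  MI  (L3)  txn=BusUpgr  M[L3]=45
step 9: P0: load  L2  ⟶  SS  (L2)  txn=∅  M[L2]=50
step 10: P0: load  L3  ⟶  MI  (L3)  txn=∅  M[L3]=45
step 11: P0: load  L0  ⟶  SS  (L0)  txn=BusRd+Flush  M[L0]=83
step 12: P1: load  L0  ⟶  SS  (L0)  txn=∅  M[L0]=83
step 13: P0: load  L2  ⟶  SS  (L2)  txn=∅  M[L2]=50
step 14: P1: store L4 := 11  ⟶  IM  (L4)  txn=BusRdX  M[L4]=50
step 15: P1: load  L0  ⟶  SS  (L0)  txn=∅  M[L0]=83
step 16: P1: load  L1  ⟶  SS  (L1)  txn=BusRd  M[L1]=20
step 17: P0: store L3 := 99  ⟶  MI  (L3)  txn=∅  M[L3]=45
step 18: P1: load  L4  ⟶  IM  (L4)  txn=∅  M[L4]=50
step 19: P0: load  L2  ⟶  SS  (L2)  txn=∅  M[L2]=50
step 20: P1: store L4 := 96  ⟶  IM  (L4)  txn=∅  M[L4]=50
step 21: P1: store L2 := 26  ⟶  IM  (L2)  txn=BusUpgr  M[L2]=50
step 22: P0: load  L3  ⟶  MI  (L3)  txn=∅  M[L3]=45
step 23: P1: load  L1  ⟶  SS  (L1)  txn=∅  M[L1]=20
step 24: P0: store L0 := 96  ⟶  MI  (L0)  txn=BusUpgr  M[L0]=83
step 25: P0: load  L3  ⟶  MI  (L3)  txn=∅  M[L3]=45
step 26: P0: store L3 := 7  ⟶  MI  (L3)  txn=∅  M[L3]=45
step 27: P0: load  L4  ⟶  SS  (L4)  txn=BusRd+Flush  M[L4]=96

invalidations = 2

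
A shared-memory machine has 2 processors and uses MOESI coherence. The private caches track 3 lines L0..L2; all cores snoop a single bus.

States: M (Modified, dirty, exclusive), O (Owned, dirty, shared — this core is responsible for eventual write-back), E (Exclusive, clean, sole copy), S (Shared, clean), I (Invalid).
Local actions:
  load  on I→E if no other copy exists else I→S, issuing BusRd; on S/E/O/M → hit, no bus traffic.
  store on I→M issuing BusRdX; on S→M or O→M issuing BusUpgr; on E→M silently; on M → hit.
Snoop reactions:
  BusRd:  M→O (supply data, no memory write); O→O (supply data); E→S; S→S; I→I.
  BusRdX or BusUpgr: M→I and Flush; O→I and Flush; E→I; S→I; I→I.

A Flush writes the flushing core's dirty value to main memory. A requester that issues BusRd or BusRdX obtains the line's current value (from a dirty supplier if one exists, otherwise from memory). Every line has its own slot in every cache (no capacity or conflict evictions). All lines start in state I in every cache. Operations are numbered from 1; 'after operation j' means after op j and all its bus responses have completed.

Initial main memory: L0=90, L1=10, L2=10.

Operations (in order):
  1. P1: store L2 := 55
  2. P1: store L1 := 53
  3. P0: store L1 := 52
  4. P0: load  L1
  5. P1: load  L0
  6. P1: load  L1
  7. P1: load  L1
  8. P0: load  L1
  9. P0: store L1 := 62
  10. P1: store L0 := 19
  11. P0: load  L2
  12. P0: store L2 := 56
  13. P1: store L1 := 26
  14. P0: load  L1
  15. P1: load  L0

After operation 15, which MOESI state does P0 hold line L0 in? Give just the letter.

  op1 P1: store L2 := 55 → I/M on L2; bus BusRdX; mem=10
  op2 P1: store L1 := 53 → I/M on L1; bus BusRdX; mem=10
  op3 P0: store L1 := 52 → M/I on L1; bus BusRdX Flush; mem=53
  op4 P0: load  L1 → M/I on L1; bus (none); mem=53
  op5 P1: load  L0 → I/E on L0; bus BusRd; mem=90
  op6 P1: load  L1 → O/S on L1; bus BusRd; mem=53
  op7 P1: load  L1 → O/S on L1; bus (none); mem=53
  op8 P0: load  L1 → O/S on L1; bus (none); mem=53
  op9 P0: store L1 := 62 → M/I on L1; bus BusUpgr; mem=53
  op10 P1: store L0 := 19 → I/M on L0; bus (none); mem=90
  op11 P0: load  L2 → S/O on L2; bus BusRd; mem=10
  op12 P0: store L2 := 56 → M/I on L2; bus BusUpgr Flush; mem=55
  op13 P1: store L1 := 26 → I/M on L1; bus BusRdX Flush; mem=62
  op14 P0: load  L1 → S/O on L1; bus BusRd; mem=62
  op15 P1: load  L0 → I/M on L0; bus (none); mem=90

state = I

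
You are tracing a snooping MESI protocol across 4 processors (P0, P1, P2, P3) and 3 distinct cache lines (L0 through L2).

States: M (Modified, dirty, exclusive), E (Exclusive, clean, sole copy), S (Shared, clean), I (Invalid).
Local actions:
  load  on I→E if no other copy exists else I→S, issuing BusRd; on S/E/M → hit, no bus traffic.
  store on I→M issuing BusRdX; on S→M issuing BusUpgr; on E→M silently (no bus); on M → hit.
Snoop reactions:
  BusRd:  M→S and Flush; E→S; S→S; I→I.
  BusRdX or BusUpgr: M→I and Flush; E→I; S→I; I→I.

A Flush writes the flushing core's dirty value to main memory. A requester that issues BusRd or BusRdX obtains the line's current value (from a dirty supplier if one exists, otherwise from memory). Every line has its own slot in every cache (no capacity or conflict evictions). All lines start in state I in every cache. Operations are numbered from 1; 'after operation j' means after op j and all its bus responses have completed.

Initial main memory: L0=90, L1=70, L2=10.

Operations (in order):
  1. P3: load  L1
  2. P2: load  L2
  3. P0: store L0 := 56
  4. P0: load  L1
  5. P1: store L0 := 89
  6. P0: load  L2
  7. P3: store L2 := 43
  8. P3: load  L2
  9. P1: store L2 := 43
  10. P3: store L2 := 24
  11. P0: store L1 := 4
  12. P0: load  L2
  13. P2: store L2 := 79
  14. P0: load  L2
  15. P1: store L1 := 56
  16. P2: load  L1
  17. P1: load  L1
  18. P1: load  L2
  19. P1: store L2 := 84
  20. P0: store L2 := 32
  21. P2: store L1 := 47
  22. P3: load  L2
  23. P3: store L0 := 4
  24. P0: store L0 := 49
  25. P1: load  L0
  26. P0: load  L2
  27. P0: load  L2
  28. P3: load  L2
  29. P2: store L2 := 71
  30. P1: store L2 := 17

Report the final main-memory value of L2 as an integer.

1. P3: load  L1  bus=[BusRd]  L1: P0=I P1=I P2=I P3=E  mem[L1]=70
2. P2: load  L2  bus=[BusRd]  L2: P0=I P1=I P2=E P3=I  mem[L2]=10
3. P0: store L0 := 56  bus=[BusRdX]  L0: P0=M P1=I P2=I P3=I  mem[L0]=90
4. P0: load  L1  bus=[BusRd]  L1: P0=S P1=I P2=I P3=S  mem[L1]=70
5. P1: store L0 := 89  bus=[BusRdX,Flush]  L0: P0=I P1=M P2=I P3=I  mem[L0]=56
6. P0: load  L2  bus=[BusRd]  L2: P0=S P1=I P2=S P3=I  mem[L2]=10
7. P3: store L2 := 43  bus=[BusRdX]  L2: P0=I P1=I P2=I P3=M  mem[L2]=10
8. P3: load  L2  bus=[-]  L2: P0=I P1=I P2=I P3=M  mem[L2]=10
9. P1: store L2 := 43  bus=[BusRdX,Flush]  L2: P0=I P1=M P2=I P3=I  mem[L2]=43
10. P3: store L2 := 24  bus=[BusRdX,Flush]  L2: P0=I P1=I P2=I P3=M  mem[L2]=43
11. P0: store L1 := 4  bus=[BusUpgr]  L1: P0=M P1=I P2=I P3=I  mem[L1]=70
12. P0: load  L2  bus=[BusRd,Flush]  L2: P0=S P1=I P2=I P3=S  mem[L2]=24
13. P2: store L2 := 79  bus=[BusRdX]  L2: P0=I P1=I P2=M P3=I  mem[L2]=24
14. P0: load  L2  bus=[BusRd,Flush]  L2: P0=S P1=I P2=S P3=I  mem[L2]=79
15. P1: store L1 := 56  bus=[BusRdX,Flush]  L1: P0=I P1=M P2=I P3=I  mem[L1]=4
16. P2: load  L1  bus=[BusRd,Flush]  L1: P0=I P1=S P2=S P3=I  mem[L1]=56
17. P1: load  L1  bus=[-]  L1: P0=I P1=S P2=S P3=I  mem[L1]=56
18. P1: load  L2  bus=[BusRd]  L2: P0=S P1=S P2=S P3=I  mem[L2]=79
19. P1: store L2 := 84  bus=[BusUpgr]  L2: P0=I P1=M P2=I P3=I  mem[L2]=79
20. P0: store L2 := 32  bus=[BusRdX,Flush]  L2: P0=M P1=I P2=I P3=I  mem[L2]=84
21. P2: store L1 := 47  bus=[BusUpgr]  L1: P0=I P1=I P2=M P3=I  mem[L1]=56
22. P3: load  L2  bus=[BusRd,Flush]  L2: P0=S P1=I P2=I P3=S  mem[L2]=32
23. P3: store L0 := 4  bus=[BusRdX,Flush]  L0: P0=I P1=I P2=I P3=M  mem[L0]=89
24. P0: store L0 := 49  bus=[BusRdX,Flush]  L0: P0=M P1=I P2=I P3=I  mem[L0]=4
25. P1: load  L0  bus=[BusRd,Flush]  L0: P0=S P1=S P2=I P3=I  mem[L0]=49
26. P0: load  L2  bus=[-]  L2: P0=S P1=I P2=I P3=S  mem[L2]=32
27. P0: load  L2  bus=[-]  L2: P0=S P1=I P2=I P3=S  mem[L2]=32
28. P3: load  L2  bus=[-]  L2: P0=S P1=I P2=I P3=S  mem[L2]=32
29. P2: store L2 := 71  bus=[BusRdX]  L2: P0=I P1=I P2=M P3=I  mem[L2]=32
30. P1: store L2 := 17  bus=[BusRdX,Flush]  L2: P0=I P1=M P2=I P3=I  mem[L2]=71

memory[L2] = 71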